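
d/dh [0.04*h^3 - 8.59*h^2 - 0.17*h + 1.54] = 0.12*h^2 - 17.18*h - 0.17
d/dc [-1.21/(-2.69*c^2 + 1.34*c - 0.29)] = (1.6214 - 6.5098*c)/(2.69*c^2 - 1.34*c + 0.29)^2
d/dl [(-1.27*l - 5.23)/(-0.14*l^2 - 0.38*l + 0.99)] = (0.1778*l^2 + 0.4826*l - (0.28*l + 0.38)*(1.27*l + 5.23) - 1.2573)/(0.14*l^2 + 0.38*l - 0.99)^2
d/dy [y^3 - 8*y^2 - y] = 3*y^2 - 16*y - 1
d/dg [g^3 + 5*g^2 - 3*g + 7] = 3*g^2 + 10*g - 3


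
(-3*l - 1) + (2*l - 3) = -l - 4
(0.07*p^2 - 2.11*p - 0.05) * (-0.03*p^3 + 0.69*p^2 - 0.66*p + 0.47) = -0.0021*p^5 + 0.1116*p^4 - 1.5006*p^3 + 1.391*p^2 - 0.9587*p - 0.0235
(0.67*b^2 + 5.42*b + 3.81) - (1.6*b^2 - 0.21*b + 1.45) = -0.93*b^2 + 5.63*b + 2.36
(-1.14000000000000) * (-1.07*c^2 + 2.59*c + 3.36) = 1.2198*c^2 - 2.9526*c - 3.8304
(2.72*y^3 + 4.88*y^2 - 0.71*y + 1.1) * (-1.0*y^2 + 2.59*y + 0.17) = -2.72*y^5 + 2.1648*y^4 + 13.8116*y^3 - 2.1093*y^2 + 2.7283*y + 0.187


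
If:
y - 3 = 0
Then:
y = 3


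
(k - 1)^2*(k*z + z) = k^3*z - k^2*z - k*z + z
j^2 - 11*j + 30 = (j - 6)*(j - 5)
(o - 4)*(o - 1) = o^2 - 5*o + 4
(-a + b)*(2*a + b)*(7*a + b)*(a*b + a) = -14*a^4*b - 14*a^4 + 5*a^3*b^2 + 5*a^3*b + 8*a^2*b^3 + 8*a^2*b^2 + a*b^4 + a*b^3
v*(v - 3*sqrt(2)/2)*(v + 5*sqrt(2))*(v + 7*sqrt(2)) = v^4 + 21*sqrt(2)*v^3/2 + 34*v^2 - 105*sqrt(2)*v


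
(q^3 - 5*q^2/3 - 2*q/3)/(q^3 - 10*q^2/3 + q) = (3*q^2 - 5*q - 2)/(3*q^2 - 10*q + 3)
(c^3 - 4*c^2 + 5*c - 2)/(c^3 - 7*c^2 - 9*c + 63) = (c^3 - 4*c^2 + 5*c - 2)/(c^3 - 7*c^2 - 9*c + 63)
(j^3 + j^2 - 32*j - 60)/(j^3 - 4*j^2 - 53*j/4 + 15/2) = 4*(j^2 + 7*j + 10)/(4*j^2 + 8*j - 5)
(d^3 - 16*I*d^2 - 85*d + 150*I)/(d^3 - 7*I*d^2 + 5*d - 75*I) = (d - 6*I)/(d + 3*I)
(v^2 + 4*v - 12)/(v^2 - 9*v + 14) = (v + 6)/(v - 7)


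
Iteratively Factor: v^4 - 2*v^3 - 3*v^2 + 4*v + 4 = (v + 1)*(v^3 - 3*v^2 + 4) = (v - 2)*(v + 1)*(v^2 - v - 2) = (v - 2)*(v + 1)^2*(v - 2)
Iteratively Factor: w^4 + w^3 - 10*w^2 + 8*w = (w - 1)*(w^3 + 2*w^2 - 8*w) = (w - 2)*(w - 1)*(w^2 + 4*w) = w*(w - 2)*(w - 1)*(w + 4)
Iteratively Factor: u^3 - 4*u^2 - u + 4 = (u + 1)*(u^2 - 5*u + 4) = (u - 1)*(u + 1)*(u - 4)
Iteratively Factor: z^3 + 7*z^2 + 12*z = (z)*(z^2 + 7*z + 12) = z*(z + 3)*(z + 4)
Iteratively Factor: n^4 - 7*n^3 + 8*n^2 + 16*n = (n - 4)*(n^3 - 3*n^2 - 4*n) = n*(n - 4)*(n^2 - 3*n - 4) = n*(n - 4)*(n + 1)*(n - 4)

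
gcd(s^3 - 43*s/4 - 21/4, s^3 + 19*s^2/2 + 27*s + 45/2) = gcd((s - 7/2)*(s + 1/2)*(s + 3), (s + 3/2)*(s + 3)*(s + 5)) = s + 3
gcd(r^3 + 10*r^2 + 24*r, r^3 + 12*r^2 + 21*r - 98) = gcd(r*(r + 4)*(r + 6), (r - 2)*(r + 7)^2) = 1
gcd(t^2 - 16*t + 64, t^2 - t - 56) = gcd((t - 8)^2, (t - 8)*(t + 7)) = t - 8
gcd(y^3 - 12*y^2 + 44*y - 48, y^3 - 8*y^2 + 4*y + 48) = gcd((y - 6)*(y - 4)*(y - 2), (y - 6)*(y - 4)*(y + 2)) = y^2 - 10*y + 24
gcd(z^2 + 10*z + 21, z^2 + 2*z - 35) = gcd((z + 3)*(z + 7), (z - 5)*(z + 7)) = z + 7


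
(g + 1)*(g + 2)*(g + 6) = g^3 + 9*g^2 + 20*g + 12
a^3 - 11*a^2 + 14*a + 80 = (a - 8)*(a - 5)*(a + 2)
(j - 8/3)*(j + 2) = j^2 - 2*j/3 - 16/3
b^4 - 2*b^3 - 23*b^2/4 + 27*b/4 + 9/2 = (b - 3)*(b - 3/2)*(b + 1/2)*(b + 2)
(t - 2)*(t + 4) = t^2 + 2*t - 8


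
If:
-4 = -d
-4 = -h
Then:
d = 4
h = 4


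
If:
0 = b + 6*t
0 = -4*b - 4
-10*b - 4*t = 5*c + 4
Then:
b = -1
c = 16/15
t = 1/6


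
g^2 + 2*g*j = g*(g + 2*j)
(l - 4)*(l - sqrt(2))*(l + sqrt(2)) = l^3 - 4*l^2 - 2*l + 8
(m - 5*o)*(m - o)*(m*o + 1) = m^3*o - 6*m^2*o^2 + m^2 + 5*m*o^3 - 6*m*o + 5*o^2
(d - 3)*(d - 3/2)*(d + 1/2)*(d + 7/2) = d^4 - d^3/2 - 47*d^2/4 + 81*d/8 + 63/8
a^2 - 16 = (a - 4)*(a + 4)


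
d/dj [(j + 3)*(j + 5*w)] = 2*j + 5*w + 3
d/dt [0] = 0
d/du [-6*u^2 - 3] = -12*u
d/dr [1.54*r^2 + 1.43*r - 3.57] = 3.08*r + 1.43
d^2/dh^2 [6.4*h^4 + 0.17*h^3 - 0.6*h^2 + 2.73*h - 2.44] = 76.8*h^2 + 1.02*h - 1.2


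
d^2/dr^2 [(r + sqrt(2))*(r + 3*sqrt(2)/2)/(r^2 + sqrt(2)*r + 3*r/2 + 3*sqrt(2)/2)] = 24*(-r^3 + sqrt(2)*r^3 - 3*sqrt(2)*r^2 + 6*r^2 - 6*r + 6*sqrt(2)*r - 2*sqrt(2) + 4)/(8*r^6 + 24*sqrt(2)*r^5 + 36*r^5 + 102*r^4 + 108*sqrt(2)*r^4 + 243*r^3 + 178*sqrt(2)*r^3 + 153*sqrt(2)*r^2 + 324*r^2 + 108*sqrt(2)*r + 162*r + 54*sqrt(2))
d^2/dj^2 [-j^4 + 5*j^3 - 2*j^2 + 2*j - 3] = -12*j^2 + 30*j - 4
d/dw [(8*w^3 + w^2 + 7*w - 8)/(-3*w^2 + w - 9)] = (-24*w^4 + 16*w^3 - 194*w^2 - 66*w - 55)/(9*w^4 - 6*w^3 + 55*w^2 - 18*w + 81)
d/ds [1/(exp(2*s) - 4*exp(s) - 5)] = 2*(2 - exp(s))*exp(s)/(-exp(2*s) + 4*exp(s) + 5)^2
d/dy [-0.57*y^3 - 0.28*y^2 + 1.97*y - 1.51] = -1.71*y^2 - 0.56*y + 1.97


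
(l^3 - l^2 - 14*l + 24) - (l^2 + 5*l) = l^3 - 2*l^2 - 19*l + 24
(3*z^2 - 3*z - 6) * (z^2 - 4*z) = 3*z^4 - 15*z^3 + 6*z^2 + 24*z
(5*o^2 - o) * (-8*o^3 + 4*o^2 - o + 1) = -40*o^5 + 28*o^4 - 9*o^3 + 6*o^2 - o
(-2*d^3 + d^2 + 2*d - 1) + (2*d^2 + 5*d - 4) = -2*d^3 + 3*d^2 + 7*d - 5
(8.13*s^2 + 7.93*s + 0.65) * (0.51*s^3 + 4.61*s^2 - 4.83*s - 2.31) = 4.1463*s^5 + 41.5236*s^4 - 2.37910000000001*s^3 - 54.0857*s^2 - 21.4578*s - 1.5015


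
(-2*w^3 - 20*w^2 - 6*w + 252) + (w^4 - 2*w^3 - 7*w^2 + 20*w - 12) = w^4 - 4*w^3 - 27*w^2 + 14*w + 240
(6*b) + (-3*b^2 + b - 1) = -3*b^2 + 7*b - 1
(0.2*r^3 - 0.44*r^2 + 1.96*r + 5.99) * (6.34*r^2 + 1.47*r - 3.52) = 1.268*r^5 - 2.4956*r^4 + 11.0756*r^3 + 42.4066*r^2 + 1.9061*r - 21.0848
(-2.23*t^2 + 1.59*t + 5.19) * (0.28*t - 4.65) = -0.6244*t^3 + 10.8147*t^2 - 5.9403*t - 24.1335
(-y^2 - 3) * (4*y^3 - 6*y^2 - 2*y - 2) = -4*y^5 + 6*y^4 - 10*y^3 + 20*y^2 + 6*y + 6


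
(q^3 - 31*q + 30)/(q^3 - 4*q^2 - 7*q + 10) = (q + 6)/(q + 2)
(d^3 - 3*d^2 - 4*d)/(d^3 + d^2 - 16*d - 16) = d/(d + 4)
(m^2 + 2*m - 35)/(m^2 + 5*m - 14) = (m - 5)/(m - 2)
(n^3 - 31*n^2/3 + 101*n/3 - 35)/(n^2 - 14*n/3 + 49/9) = 3*(n^2 - 8*n + 15)/(3*n - 7)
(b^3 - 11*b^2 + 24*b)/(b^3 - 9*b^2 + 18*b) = (b - 8)/(b - 6)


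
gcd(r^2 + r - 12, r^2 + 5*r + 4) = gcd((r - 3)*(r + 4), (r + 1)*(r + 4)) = r + 4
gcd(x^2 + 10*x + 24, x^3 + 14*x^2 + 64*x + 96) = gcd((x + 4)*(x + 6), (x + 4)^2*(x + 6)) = x^2 + 10*x + 24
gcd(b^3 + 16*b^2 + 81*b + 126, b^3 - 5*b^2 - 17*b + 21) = b + 3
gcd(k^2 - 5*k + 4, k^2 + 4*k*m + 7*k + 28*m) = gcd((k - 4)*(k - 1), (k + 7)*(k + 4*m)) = 1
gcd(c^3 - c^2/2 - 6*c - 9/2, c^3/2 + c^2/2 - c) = 1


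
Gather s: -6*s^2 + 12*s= -6*s^2 + 12*s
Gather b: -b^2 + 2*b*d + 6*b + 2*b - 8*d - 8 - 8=-b^2 + b*(2*d + 8) - 8*d - 16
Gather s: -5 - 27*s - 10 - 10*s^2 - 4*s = -10*s^2 - 31*s - 15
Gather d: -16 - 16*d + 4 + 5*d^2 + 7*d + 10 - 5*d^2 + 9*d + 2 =0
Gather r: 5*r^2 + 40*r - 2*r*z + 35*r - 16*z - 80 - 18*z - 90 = 5*r^2 + r*(75 - 2*z) - 34*z - 170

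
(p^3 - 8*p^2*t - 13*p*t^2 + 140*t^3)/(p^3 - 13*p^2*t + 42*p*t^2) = (p^2 - p*t - 20*t^2)/(p*(p - 6*t))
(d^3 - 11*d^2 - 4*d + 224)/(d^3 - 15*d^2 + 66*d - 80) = (d^2 - 3*d - 28)/(d^2 - 7*d + 10)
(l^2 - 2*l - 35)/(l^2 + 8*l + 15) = (l - 7)/(l + 3)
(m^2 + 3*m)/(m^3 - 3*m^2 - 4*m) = (m + 3)/(m^2 - 3*m - 4)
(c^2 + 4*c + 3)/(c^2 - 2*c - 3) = (c + 3)/(c - 3)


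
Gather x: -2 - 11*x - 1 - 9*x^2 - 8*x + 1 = -9*x^2 - 19*x - 2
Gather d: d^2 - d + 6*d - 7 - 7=d^2 + 5*d - 14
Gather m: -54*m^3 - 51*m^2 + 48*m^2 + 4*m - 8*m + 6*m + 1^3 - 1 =-54*m^3 - 3*m^2 + 2*m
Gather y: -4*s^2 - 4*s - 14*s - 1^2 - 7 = -4*s^2 - 18*s - 8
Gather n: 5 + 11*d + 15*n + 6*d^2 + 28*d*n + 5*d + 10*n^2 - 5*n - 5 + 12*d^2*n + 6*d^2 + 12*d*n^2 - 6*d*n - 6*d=12*d^2 + 10*d + n^2*(12*d + 10) + n*(12*d^2 + 22*d + 10)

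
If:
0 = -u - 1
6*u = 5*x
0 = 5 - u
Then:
No Solution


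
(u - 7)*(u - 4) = u^2 - 11*u + 28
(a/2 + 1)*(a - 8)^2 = a^3/2 - 7*a^2 + 16*a + 64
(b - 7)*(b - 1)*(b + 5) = b^3 - 3*b^2 - 33*b + 35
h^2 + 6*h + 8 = (h + 2)*(h + 4)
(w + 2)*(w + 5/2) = w^2 + 9*w/2 + 5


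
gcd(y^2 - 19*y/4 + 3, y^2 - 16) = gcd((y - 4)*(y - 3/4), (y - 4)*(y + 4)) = y - 4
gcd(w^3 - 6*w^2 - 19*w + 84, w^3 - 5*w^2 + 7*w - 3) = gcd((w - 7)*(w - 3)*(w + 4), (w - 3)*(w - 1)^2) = w - 3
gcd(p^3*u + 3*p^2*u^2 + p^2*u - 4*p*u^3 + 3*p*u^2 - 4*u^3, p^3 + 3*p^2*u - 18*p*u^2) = 1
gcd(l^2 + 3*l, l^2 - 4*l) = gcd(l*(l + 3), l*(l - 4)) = l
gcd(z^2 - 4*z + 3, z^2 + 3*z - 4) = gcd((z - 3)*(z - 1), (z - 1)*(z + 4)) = z - 1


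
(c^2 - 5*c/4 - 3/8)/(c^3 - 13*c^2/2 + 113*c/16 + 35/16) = 2*(2*c - 3)/(4*c^2 - 27*c + 35)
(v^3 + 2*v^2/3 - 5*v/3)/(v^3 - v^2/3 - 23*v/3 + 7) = v*(3*v + 5)/(3*v^2 + 2*v - 21)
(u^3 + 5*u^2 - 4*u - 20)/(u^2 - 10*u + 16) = (u^2 + 7*u + 10)/(u - 8)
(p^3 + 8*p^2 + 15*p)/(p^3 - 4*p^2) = (p^2 + 8*p + 15)/(p*(p - 4))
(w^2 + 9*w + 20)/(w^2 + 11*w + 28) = (w + 5)/(w + 7)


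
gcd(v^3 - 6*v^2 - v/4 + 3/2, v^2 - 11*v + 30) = v - 6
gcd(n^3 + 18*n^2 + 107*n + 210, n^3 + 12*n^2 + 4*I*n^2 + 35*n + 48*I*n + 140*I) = n^2 + 12*n + 35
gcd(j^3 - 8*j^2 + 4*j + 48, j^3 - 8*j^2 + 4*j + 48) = j^3 - 8*j^2 + 4*j + 48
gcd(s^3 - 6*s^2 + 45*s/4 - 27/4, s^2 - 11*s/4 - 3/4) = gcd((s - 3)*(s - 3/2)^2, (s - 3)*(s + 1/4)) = s - 3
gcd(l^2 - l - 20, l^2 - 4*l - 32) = l + 4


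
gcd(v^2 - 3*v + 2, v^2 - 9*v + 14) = v - 2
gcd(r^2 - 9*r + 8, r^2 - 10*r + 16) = r - 8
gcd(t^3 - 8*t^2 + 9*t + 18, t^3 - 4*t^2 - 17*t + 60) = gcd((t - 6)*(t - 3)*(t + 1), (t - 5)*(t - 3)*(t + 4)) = t - 3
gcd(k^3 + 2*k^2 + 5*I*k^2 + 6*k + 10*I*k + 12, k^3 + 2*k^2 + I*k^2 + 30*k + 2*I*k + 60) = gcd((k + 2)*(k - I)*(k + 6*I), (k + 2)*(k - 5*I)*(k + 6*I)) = k^2 + k*(2 + 6*I) + 12*I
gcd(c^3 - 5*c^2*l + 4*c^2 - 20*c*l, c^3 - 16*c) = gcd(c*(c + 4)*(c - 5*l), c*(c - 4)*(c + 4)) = c^2 + 4*c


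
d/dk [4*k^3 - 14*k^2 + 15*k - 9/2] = 12*k^2 - 28*k + 15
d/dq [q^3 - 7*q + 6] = 3*q^2 - 7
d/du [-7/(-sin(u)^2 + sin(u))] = 7*(-2/tan(u) + cos(u)/sin(u)^2)/(sin(u) - 1)^2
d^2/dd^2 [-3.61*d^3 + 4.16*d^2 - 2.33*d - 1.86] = 8.32 - 21.66*d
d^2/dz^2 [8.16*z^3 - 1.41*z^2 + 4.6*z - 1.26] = 48.96*z - 2.82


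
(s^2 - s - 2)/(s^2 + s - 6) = (s + 1)/(s + 3)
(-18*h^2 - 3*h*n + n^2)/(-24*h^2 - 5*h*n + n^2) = (6*h - n)/(8*h - n)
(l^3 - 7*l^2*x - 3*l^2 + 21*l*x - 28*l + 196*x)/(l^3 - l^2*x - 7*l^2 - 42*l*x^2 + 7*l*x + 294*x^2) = (l + 4)/(l + 6*x)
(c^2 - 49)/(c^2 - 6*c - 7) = (c + 7)/(c + 1)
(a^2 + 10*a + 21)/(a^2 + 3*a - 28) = (a + 3)/(a - 4)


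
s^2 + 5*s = s*(s + 5)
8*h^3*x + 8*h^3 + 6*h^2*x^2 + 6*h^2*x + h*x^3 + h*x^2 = (2*h + x)*(4*h + x)*(h*x + h)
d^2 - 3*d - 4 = (d - 4)*(d + 1)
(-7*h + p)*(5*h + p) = -35*h^2 - 2*h*p + p^2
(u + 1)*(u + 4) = u^2 + 5*u + 4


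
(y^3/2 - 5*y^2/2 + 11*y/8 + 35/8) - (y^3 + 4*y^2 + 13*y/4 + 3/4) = -y^3/2 - 13*y^2/2 - 15*y/8 + 29/8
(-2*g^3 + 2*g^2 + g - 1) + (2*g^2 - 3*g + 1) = -2*g^3 + 4*g^2 - 2*g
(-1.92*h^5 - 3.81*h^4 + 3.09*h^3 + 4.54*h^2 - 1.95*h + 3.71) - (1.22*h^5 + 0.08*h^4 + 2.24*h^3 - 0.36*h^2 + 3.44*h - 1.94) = -3.14*h^5 - 3.89*h^4 + 0.85*h^3 + 4.9*h^2 - 5.39*h + 5.65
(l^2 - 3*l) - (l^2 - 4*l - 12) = l + 12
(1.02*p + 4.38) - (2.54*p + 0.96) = 3.42 - 1.52*p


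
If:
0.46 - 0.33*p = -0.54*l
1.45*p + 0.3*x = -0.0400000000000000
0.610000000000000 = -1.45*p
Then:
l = -1.11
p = -0.42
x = 1.90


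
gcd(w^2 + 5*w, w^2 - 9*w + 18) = 1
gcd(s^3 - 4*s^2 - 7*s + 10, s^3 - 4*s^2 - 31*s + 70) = 1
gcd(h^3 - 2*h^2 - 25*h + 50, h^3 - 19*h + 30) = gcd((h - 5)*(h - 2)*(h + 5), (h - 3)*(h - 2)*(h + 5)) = h^2 + 3*h - 10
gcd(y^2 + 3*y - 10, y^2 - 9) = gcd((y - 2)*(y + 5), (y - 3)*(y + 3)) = 1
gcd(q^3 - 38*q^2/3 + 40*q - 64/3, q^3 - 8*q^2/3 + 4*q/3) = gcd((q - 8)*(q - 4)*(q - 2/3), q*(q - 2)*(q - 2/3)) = q - 2/3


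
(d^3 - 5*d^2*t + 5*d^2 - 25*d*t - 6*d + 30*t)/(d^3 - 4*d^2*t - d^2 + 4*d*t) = (-d^2 + 5*d*t - 6*d + 30*t)/(d*(-d + 4*t))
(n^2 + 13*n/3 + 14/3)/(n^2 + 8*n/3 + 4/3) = (3*n + 7)/(3*n + 2)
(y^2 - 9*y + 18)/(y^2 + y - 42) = (y - 3)/(y + 7)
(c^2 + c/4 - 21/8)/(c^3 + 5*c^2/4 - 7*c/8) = (2*c - 3)/(c*(2*c - 1))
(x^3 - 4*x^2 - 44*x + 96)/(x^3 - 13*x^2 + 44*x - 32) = (x^2 + 4*x - 12)/(x^2 - 5*x + 4)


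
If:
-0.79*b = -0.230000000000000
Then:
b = 0.29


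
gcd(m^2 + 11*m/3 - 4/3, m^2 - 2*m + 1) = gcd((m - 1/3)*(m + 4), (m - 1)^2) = 1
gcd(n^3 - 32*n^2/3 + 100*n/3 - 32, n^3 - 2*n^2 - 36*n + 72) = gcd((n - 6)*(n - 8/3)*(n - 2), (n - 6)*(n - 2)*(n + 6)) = n^2 - 8*n + 12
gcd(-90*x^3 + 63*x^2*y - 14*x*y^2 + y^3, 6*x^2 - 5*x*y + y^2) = 3*x - y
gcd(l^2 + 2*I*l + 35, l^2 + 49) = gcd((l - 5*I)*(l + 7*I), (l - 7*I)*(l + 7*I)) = l + 7*I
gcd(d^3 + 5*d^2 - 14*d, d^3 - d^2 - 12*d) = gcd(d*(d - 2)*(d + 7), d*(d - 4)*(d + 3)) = d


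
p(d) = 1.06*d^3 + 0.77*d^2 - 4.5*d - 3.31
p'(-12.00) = 434.94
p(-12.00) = -1670.11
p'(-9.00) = 239.22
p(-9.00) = -673.18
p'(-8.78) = 227.12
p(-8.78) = -621.89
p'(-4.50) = 52.96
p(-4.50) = -64.06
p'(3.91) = 50.14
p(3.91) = 54.23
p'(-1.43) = -0.20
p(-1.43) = 1.60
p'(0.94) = -0.24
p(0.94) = -5.98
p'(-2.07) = 5.94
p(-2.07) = -0.10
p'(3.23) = 33.65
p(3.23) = 25.91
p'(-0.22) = -4.68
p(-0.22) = -2.29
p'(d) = 3.18*d^2 + 1.54*d - 4.5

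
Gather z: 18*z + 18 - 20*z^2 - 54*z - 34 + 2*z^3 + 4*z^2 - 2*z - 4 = 2*z^3 - 16*z^2 - 38*z - 20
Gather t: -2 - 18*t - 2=-18*t - 4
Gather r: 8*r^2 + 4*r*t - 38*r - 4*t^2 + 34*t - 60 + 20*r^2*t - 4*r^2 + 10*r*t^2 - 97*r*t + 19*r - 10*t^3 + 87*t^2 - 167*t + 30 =r^2*(20*t + 4) + r*(10*t^2 - 93*t - 19) - 10*t^3 + 83*t^2 - 133*t - 30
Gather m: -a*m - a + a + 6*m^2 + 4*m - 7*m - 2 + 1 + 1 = 6*m^2 + m*(-a - 3)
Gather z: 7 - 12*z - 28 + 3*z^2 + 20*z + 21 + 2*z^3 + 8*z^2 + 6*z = 2*z^3 + 11*z^2 + 14*z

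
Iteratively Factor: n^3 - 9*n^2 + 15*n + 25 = (n - 5)*(n^2 - 4*n - 5) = (n - 5)*(n + 1)*(n - 5)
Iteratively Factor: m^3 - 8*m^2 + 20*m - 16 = (m - 2)*(m^2 - 6*m + 8) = (m - 4)*(m - 2)*(m - 2)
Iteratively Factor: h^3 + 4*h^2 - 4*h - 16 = (h + 2)*(h^2 + 2*h - 8) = (h + 2)*(h + 4)*(h - 2)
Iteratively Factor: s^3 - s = (s)*(s^2 - 1) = s*(s + 1)*(s - 1)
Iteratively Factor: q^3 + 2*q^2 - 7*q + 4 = (q - 1)*(q^2 + 3*q - 4) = (q - 1)^2*(q + 4)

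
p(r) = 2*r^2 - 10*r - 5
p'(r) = 4*r - 10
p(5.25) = -2.38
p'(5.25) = 11.00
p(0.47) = -9.26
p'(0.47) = -8.12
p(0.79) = -11.65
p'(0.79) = -6.84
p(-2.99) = 42.78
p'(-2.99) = -21.96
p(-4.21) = 72.55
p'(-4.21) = -26.84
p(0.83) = -11.92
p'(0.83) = -6.68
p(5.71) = 3.11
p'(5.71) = 12.84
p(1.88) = -16.73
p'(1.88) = -2.48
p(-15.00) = 595.00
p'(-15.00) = -70.00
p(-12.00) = 403.00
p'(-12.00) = -58.00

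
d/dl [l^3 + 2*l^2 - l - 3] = 3*l^2 + 4*l - 1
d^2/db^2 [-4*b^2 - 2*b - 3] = -8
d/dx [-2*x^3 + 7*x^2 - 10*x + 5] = -6*x^2 + 14*x - 10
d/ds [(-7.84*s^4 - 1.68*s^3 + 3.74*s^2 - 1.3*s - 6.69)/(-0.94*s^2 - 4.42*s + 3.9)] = (14.7392*s^5 + 105.5376*s^4 - 107.4528*s^3 - 37.4088*s^2 + 16.5948*s - 34.6398)/(0.8836*s^4 + 8.3096*s^3 + 12.2044*s^2 - 34.476*s + 15.21)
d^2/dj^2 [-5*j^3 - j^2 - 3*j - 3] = -30*j - 2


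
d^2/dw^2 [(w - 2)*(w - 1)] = 2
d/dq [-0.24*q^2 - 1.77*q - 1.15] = -0.48*q - 1.77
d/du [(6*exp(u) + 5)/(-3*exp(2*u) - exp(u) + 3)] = ((6*exp(u) + 1)*(6*exp(u) + 5) - 18*exp(2*u) - 6*exp(u) + 18)*exp(u)/(3*exp(2*u) + exp(u) - 3)^2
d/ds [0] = 0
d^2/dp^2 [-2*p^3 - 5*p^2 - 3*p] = -12*p - 10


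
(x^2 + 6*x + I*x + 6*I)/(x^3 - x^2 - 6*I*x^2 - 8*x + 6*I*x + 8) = (x^2 + x*(6 + I) + 6*I)/(x^3 + x^2*(-1 - 6*I) + x*(-8 + 6*I) + 8)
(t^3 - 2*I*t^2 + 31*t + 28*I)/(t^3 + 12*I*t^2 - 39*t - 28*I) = (t - 7*I)/(t + 7*I)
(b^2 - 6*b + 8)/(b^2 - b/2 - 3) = 2*(b - 4)/(2*b + 3)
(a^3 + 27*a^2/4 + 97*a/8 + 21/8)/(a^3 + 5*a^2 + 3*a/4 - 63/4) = (4*a + 1)/(2*(2*a - 3))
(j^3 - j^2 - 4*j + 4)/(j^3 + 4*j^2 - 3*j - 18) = (j^2 + j - 2)/(j^2 + 6*j + 9)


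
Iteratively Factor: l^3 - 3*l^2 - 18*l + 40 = (l + 4)*(l^2 - 7*l + 10) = (l - 5)*(l + 4)*(l - 2)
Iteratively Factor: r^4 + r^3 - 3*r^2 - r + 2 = (r + 1)*(r^3 - 3*r + 2) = (r + 1)*(r + 2)*(r^2 - 2*r + 1) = (r - 1)*(r + 1)*(r + 2)*(r - 1)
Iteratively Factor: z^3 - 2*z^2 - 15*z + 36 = (z + 4)*(z^2 - 6*z + 9) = (z - 3)*(z + 4)*(z - 3)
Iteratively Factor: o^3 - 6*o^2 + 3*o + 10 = (o - 2)*(o^2 - 4*o - 5) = (o - 5)*(o - 2)*(o + 1)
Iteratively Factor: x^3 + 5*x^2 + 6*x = (x)*(x^2 + 5*x + 6) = x*(x + 3)*(x + 2)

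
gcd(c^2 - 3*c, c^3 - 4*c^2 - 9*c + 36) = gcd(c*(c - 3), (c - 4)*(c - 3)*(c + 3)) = c - 3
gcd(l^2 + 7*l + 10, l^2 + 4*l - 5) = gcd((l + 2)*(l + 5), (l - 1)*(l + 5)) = l + 5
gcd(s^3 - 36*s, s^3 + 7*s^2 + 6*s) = s^2 + 6*s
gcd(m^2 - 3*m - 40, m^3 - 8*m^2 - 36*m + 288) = m - 8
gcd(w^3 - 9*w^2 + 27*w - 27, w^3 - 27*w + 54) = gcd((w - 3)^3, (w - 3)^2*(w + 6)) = w^2 - 6*w + 9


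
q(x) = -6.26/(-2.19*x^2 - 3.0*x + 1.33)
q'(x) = -6.26*(4.38*x + 3.0)/(-2.19*x^2 - 3.0*x + 1.33)^2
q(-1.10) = -3.16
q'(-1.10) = 2.90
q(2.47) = 0.32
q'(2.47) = -0.23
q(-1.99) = 4.56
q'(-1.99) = 18.99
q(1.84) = 0.54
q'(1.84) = -0.51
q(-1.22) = -3.62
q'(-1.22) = 4.90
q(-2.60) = 1.10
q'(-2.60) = 1.63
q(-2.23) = 2.18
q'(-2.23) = 5.14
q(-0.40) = -2.87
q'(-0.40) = -1.64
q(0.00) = -4.71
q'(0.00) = -10.62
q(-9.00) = 0.04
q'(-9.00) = 0.01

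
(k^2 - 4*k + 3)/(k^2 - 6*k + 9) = (k - 1)/(k - 3)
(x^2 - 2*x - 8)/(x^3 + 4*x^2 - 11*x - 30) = (x - 4)/(x^2 + 2*x - 15)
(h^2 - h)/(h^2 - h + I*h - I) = h/(h + I)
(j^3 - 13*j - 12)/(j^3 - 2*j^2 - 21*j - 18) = (j - 4)/(j - 6)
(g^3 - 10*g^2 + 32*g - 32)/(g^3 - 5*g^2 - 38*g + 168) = (g^2 - 6*g + 8)/(g^2 - g - 42)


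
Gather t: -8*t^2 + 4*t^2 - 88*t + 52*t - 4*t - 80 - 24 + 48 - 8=-4*t^2 - 40*t - 64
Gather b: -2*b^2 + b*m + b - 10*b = -2*b^2 + b*(m - 9)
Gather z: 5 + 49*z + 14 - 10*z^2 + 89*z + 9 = -10*z^2 + 138*z + 28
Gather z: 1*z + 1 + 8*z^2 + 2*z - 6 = 8*z^2 + 3*z - 5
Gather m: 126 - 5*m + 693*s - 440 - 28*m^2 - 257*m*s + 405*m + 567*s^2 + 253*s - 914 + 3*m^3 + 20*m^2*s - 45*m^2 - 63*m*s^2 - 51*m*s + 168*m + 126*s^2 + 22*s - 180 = 3*m^3 + m^2*(20*s - 73) + m*(-63*s^2 - 308*s + 568) + 693*s^2 + 968*s - 1408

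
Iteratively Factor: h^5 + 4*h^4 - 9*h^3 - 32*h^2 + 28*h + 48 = (h + 3)*(h^4 + h^3 - 12*h^2 + 4*h + 16) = (h + 1)*(h + 3)*(h^3 - 12*h + 16) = (h - 2)*(h + 1)*(h + 3)*(h^2 + 2*h - 8) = (h - 2)^2*(h + 1)*(h + 3)*(h + 4)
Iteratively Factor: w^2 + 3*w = (w + 3)*(w)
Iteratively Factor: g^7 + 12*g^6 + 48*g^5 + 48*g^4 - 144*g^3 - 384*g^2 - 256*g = (g + 2)*(g^6 + 10*g^5 + 28*g^4 - 8*g^3 - 128*g^2 - 128*g) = (g - 2)*(g + 2)*(g^5 + 12*g^4 + 52*g^3 + 96*g^2 + 64*g) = (g - 2)*(g + 2)^2*(g^4 + 10*g^3 + 32*g^2 + 32*g) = g*(g - 2)*(g + 2)^2*(g^3 + 10*g^2 + 32*g + 32) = g*(g - 2)*(g + 2)^2*(g + 4)*(g^2 + 6*g + 8) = g*(g - 2)*(g + 2)^3*(g + 4)*(g + 4)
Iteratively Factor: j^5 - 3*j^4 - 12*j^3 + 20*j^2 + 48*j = (j + 2)*(j^4 - 5*j^3 - 2*j^2 + 24*j) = j*(j + 2)*(j^3 - 5*j^2 - 2*j + 24) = j*(j - 4)*(j + 2)*(j^2 - j - 6) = j*(j - 4)*(j + 2)^2*(j - 3)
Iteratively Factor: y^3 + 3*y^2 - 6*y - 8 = (y + 1)*(y^2 + 2*y - 8) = (y - 2)*(y + 1)*(y + 4)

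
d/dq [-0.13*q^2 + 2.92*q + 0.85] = 2.92 - 0.26*q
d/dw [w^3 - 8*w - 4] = 3*w^2 - 8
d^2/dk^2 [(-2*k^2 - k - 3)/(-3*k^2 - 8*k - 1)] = 6*(-13*k^3 + 21*k^2 + 69*k + 59)/(27*k^6 + 216*k^5 + 603*k^4 + 656*k^3 + 201*k^2 + 24*k + 1)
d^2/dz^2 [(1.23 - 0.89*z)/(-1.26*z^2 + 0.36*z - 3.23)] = ((3.7404 - 6.7284*z)*(1.26*z^2 - 0.36*z + 3.23) + (0.89*z - 1.23)*(2.52*z - 0.36)*(5.04*z - 0.72))/(1.26*z^2 - 0.36*z + 3.23)^3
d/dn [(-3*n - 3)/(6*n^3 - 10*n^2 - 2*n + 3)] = 3*(12*n^3 + 8*n^2 - 20*n - 5)/(36*n^6 - 120*n^5 + 76*n^4 + 76*n^3 - 56*n^2 - 12*n + 9)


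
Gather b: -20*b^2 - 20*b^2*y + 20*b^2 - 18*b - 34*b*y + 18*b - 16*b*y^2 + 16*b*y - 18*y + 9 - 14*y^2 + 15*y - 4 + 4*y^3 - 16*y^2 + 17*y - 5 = -20*b^2*y + b*(-16*y^2 - 18*y) + 4*y^3 - 30*y^2 + 14*y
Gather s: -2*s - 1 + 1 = -2*s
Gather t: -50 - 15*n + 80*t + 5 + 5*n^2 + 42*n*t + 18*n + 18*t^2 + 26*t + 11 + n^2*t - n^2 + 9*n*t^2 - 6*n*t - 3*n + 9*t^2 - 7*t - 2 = 4*n^2 + t^2*(9*n + 27) + t*(n^2 + 36*n + 99) - 36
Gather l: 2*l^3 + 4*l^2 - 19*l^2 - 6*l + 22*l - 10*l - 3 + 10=2*l^3 - 15*l^2 + 6*l + 7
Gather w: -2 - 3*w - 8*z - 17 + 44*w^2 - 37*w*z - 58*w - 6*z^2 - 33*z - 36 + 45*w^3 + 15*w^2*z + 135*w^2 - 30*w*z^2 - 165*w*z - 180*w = 45*w^3 + w^2*(15*z + 179) + w*(-30*z^2 - 202*z - 241) - 6*z^2 - 41*z - 55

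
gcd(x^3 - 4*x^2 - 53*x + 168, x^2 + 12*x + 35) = x + 7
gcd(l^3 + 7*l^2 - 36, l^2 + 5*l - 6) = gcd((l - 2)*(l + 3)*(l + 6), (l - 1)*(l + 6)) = l + 6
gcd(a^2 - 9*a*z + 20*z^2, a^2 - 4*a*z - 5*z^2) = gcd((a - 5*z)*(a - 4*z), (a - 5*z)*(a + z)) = -a + 5*z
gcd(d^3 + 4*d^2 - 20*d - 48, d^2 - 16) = d - 4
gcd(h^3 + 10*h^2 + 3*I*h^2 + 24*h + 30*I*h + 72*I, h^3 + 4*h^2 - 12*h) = h + 6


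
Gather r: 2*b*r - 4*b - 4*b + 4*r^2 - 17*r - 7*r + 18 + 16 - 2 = -8*b + 4*r^2 + r*(2*b - 24) + 32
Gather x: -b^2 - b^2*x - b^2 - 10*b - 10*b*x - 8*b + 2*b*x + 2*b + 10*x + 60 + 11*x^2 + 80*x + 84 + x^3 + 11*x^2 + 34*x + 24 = -2*b^2 - 16*b + x^3 + 22*x^2 + x*(-b^2 - 8*b + 124) + 168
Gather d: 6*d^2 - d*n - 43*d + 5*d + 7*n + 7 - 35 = 6*d^2 + d*(-n - 38) + 7*n - 28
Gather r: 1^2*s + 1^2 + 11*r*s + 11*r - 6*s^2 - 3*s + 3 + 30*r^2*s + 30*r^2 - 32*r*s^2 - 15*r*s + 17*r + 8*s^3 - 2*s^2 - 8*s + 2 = r^2*(30*s + 30) + r*(-32*s^2 - 4*s + 28) + 8*s^3 - 8*s^2 - 10*s + 6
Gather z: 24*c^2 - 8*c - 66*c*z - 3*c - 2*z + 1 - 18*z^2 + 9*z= 24*c^2 - 11*c - 18*z^2 + z*(7 - 66*c) + 1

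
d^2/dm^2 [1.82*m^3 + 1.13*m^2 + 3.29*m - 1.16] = 10.92*m + 2.26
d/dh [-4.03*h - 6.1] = -4.03000000000000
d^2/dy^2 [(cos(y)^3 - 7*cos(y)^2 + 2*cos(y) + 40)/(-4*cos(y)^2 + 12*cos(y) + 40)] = cos(y)/4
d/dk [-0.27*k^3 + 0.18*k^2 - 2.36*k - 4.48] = -0.81*k^2 + 0.36*k - 2.36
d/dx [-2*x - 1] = -2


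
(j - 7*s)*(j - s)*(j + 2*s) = j^3 - 6*j^2*s - 9*j*s^2 + 14*s^3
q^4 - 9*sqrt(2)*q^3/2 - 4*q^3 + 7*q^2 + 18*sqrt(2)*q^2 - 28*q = q*(q - 4)*(q - 7*sqrt(2)/2)*(q - sqrt(2))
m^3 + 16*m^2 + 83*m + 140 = (m + 4)*(m + 5)*(m + 7)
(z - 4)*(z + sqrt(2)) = z^2 - 4*z + sqrt(2)*z - 4*sqrt(2)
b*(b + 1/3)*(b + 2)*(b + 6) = b^4 + 25*b^3/3 + 44*b^2/3 + 4*b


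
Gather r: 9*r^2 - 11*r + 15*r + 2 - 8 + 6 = 9*r^2 + 4*r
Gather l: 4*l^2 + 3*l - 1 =4*l^2 + 3*l - 1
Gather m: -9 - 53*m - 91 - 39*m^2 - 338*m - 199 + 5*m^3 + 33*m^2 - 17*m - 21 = 5*m^3 - 6*m^2 - 408*m - 320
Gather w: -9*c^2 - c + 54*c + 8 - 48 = -9*c^2 + 53*c - 40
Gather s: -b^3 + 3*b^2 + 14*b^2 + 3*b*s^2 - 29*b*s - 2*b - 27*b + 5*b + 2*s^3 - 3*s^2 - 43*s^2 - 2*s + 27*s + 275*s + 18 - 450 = -b^3 + 17*b^2 - 24*b + 2*s^3 + s^2*(3*b - 46) + s*(300 - 29*b) - 432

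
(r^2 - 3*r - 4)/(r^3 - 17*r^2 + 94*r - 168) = (r + 1)/(r^2 - 13*r + 42)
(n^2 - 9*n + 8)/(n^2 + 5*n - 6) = (n - 8)/(n + 6)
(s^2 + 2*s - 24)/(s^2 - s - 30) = (-s^2 - 2*s + 24)/(-s^2 + s + 30)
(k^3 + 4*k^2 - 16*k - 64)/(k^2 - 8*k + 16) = (k^2 + 8*k + 16)/(k - 4)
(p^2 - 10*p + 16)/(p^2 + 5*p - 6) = (p^2 - 10*p + 16)/(p^2 + 5*p - 6)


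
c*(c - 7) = c^2 - 7*c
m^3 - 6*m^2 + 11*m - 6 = (m - 3)*(m - 2)*(m - 1)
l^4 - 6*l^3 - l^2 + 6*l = l*(l - 6)*(l - 1)*(l + 1)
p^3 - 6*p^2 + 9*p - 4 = (p - 4)*(p - 1)^2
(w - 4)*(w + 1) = w^2 - 3*w - 4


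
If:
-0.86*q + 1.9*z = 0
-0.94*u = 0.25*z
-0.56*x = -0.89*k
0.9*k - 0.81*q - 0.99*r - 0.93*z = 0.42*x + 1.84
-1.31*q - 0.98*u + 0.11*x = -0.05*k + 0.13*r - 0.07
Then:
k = 11.7166293674116*z - 1.60386204335515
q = 2.2093023255814*z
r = 0.00462772141642402*z - 2.23525042937381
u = -0.265957446808511*z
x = 18.6210716732077*z - 2.54899503318943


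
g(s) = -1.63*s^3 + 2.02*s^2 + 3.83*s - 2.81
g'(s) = -4.89*s^2 + 4.04*s + 3.83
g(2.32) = -3.41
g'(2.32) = -13.12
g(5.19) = -156.39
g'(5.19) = -106.92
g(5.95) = -251.86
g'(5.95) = -145.25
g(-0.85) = -3.61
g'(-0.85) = -3.14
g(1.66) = 1.66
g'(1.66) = -2.94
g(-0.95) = -3.23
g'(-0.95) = -4.42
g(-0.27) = -3.66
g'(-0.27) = 2.38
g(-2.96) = 45.82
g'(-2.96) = -50.97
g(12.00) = -2482.61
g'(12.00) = -651.85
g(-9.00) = 1314.61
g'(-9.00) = -428.62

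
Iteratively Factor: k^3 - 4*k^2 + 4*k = (k - 2)*(k^2 - 2*k) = k*(k - 2)*(k - 2)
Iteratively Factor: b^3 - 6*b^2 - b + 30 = (b - 3)*(b^2 - 3*b - 10) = (b - 5)*(b - 3)*(b + 2)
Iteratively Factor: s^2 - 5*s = (s)*(s - 5)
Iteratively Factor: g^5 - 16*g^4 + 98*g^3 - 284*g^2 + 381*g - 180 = (g - 3)*(g^4 - 13*g^3 + 59*g^2 - 107*g + 60) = (g - 3)*(g - 1)*(g^3 - 12*g^2 + 47*g - 60) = (g - 5)*(g - 3)*(g - 1)*(g^2 - 7*g + 12) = (g - 5)*(g - 4)*(g - 3)*(g - 1)*(g - 3)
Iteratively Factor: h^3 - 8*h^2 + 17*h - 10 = (h - 1)*(h^2 - 7*h + 10) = (h - 5)*(h - 1)*(h - 2)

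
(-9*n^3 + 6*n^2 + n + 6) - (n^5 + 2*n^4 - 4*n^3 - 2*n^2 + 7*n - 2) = -n^5 - 2*n^4 - 5*n^3 + 8*n^2 - 6*n + 8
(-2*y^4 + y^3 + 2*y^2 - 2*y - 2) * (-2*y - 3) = 4*y^5 + 4*y^4 - 7*y^3 - 2*y^2 + 10*y + 6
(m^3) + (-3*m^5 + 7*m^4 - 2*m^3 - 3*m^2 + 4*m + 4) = -3*m^5 + 7*m^4 - m^3 - 3*m^2 + 4*m + 4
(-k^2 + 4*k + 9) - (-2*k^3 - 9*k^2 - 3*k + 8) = 2*k^3 + 8*k^2 + 7*k + 1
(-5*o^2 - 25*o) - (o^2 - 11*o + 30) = -6*o^2 - 14*o - 30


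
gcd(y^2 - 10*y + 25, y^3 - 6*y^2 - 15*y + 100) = y^2 - 10*y + 25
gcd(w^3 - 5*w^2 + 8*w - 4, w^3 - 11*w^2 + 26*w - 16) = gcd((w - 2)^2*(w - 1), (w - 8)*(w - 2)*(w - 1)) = w^2 - 3*w + 2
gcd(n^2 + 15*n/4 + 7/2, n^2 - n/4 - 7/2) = n + 7/4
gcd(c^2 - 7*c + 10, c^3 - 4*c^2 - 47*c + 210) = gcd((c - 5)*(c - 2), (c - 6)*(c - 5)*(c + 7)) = c - 5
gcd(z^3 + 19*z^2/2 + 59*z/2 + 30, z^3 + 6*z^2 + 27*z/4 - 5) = z^2 + 13*z/2 + 10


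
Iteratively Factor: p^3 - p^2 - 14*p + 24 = (p - 2)*(p^2 + p - 12) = (p - 3)*(p - 2)*(p + 4)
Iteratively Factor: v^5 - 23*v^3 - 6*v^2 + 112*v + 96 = (v + 1)*(v^4 - v^3 - 22*v^2 + 16*v + 96) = (v - 3)*(v + 1)*(v^3 + 2*v^2 - 16*v - 32) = (v - 4)*(v - 3)*(v + 1)*(v^2 + 6*v + 8) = (v - 4)*(v - 3)*(v + 1)*(v + 4)*(v + 2)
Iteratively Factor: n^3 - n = (n + 1)*(n^2 - n) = (n - 1)*(n + 1)*(n)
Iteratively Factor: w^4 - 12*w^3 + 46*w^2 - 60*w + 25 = (w - 5)*(w^3 - 7*w^2 + 11*w - 5) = (w - 5)*(w - 1)*(w^2 - 6*w + 5) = (w - 5)^2*(w - 1)*(w - 1)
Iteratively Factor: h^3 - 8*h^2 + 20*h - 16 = (h - 4)*(h^2 - 4*h + 4) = (h - 4)*(h - 2)*(h - 2)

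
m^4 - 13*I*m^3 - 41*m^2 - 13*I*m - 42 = (m - 7*I)*(m - 6*I)*(m - I)*(m + I)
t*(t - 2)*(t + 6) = t^3 + 4*t^2 - 12*t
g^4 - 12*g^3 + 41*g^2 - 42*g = g*(g - 7)*(g - 3)*(g - 2)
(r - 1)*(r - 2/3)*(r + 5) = r^3 + 10*r^2/3 - 23*r/3 + 10/3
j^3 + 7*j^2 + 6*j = j*(j + 1)*(j + 6)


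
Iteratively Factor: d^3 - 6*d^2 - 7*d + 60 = (d + 3)*(d^2 - 9*d + 20) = (d - 4)*(d + 3)*(d - 5)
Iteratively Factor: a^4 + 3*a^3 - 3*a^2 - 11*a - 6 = (a - 2)*(a^3 + 5*a^2 + 7*a + 3) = (a - 2)*(a + 1)*(a^2 + 4*a + 3) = (a - 2)*(a + 1)*(a + 3)*(a + 1)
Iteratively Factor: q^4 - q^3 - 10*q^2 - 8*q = (q + 2)*(q^3 - 3*q^2 - 4*q) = (q - 4)*(q + 2)*(q^2 + q) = q*(q - 4)*(q + 2)*(q + 1)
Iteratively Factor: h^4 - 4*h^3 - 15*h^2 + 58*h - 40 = (h - 1)*(h^3 - 3*h^2 - 18*h + 40) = (h - 1)*(h + 4)*(h^2 - 7*h + 10) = (h - 2)*(h - 1)*(h + 4)*(h - 5)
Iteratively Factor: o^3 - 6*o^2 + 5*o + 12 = (o + 1)*(o^2 - 7*o + 12) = (o - 4)*(o + 1)*(o - 3)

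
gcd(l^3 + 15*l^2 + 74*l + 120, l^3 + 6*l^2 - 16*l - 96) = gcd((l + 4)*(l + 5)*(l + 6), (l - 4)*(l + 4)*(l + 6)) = l^2 + 10*l + 24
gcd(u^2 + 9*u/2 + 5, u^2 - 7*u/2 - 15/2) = 1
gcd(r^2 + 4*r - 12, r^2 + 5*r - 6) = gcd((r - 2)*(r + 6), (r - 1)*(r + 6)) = r + 6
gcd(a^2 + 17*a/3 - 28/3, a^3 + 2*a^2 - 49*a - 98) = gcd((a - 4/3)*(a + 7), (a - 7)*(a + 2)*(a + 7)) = a + 7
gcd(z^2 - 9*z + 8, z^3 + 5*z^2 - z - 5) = z - 1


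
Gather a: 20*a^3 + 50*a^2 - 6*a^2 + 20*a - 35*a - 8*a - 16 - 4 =20*a^3 + 44*a^2 - 23*a - 20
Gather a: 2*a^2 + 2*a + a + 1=2*a^2 + 3*a + 1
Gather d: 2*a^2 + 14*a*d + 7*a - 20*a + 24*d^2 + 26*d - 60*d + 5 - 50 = 2*a^2 - 13*a + 24*d^2 + d*(14*a - 34) - 45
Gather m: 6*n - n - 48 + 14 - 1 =5*n - 35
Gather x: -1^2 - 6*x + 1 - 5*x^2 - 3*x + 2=-5*x^2 - 9*x + 2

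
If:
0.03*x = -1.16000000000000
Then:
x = -38.67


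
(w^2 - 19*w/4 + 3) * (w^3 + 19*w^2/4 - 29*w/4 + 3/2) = w^5 - 429*w^3/16 + 803*w^2/16 - 231*w/8 + 9/2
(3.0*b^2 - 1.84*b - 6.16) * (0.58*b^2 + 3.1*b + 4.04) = 1.74*b^4 + 8.2328*b^3 + 2.8432*b^2 - 26.5296*b - 24.8864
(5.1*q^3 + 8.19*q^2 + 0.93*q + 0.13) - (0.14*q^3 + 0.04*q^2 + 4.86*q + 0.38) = 4.96*q^3 + 8.15*q^2 - 3.93*q - 0.25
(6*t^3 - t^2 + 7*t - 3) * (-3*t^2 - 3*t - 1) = -18*t^5 - 15*t^4 - 24*t^3 - 11*t^2 + 2*t + 3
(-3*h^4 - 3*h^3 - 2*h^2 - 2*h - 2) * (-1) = 3*h^4 + 3*h^3 + 2*h^2 + 2*h + 2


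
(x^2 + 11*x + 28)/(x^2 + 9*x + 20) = (x + 7)/(x + 5)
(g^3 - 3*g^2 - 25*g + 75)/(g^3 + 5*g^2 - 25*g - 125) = (g - 3)/(g + 5)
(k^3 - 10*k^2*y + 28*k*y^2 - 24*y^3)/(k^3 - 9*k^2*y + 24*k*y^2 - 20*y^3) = (-k + 6*y)/(-k + 5*y)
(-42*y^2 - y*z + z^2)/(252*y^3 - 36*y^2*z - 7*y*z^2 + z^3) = -1/(6*y - z)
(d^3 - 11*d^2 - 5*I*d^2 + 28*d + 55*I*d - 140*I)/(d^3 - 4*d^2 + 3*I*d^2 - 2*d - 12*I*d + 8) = (d^2 - d*(7 + 5*I) + 35*I)/(d^2 + 3*I*d - 2)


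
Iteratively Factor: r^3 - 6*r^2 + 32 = (r - 4)*(r^2 - 2*r - 8) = (r - 4)*(r + 2)*(r - 4)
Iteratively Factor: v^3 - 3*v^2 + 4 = (v - 2)*(v^2 - v - 2) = (v - 2)*(v + 1)*(v - 2)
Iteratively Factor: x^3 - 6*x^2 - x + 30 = (x - 3)*(x^2 - 3*x - 10) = (x - 3)*(x + 2)*(x - 5)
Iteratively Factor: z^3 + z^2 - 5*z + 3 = (z + 3)*(z^2 - 2*z + 1) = (z - 1)*(z + 3)*(z - 1)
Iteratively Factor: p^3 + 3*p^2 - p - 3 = (p + 3)*(p^2 - 1) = (p + 1)*(p + 3)*(p - 1)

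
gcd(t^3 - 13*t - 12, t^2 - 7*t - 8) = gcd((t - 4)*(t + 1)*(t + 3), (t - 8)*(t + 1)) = t + 1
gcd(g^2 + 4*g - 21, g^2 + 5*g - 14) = g + 7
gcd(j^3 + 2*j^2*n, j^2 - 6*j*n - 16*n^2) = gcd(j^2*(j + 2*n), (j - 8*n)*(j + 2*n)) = j + 2*n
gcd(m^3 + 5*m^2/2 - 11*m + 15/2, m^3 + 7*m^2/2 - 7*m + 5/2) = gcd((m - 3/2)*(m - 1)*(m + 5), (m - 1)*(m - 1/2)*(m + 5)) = m^2 + 4*m - 5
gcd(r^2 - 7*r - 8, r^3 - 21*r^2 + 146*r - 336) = r - 8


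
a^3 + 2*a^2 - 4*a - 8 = (a - 2)*(a + 2)^2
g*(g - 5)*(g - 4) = g^3 - 9*g^2 + 20*g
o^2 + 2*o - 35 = (o - 5)*(o + 7)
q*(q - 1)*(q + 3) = q^3 + 2*q^2 - 3*q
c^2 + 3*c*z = c*(c + 3*z)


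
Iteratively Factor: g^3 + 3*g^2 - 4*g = (g - 1)*(g^2 + 4*g) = g*(g - 1)*(g + 4)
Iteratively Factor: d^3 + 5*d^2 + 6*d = (d + 3)*(d^2 + 2*d) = d*(d + 3)*(d + 2)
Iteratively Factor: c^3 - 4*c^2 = (c)*(c^2 - 4*c) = c^2*(c - 4)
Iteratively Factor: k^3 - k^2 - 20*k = (k)*(k^2 - k - 20) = k*(k - 5)*(k + 4)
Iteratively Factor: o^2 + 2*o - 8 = (o - 2)*(o + 4)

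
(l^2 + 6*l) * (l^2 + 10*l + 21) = l^4 + 16*l^3 + 81*l^2 + 126*l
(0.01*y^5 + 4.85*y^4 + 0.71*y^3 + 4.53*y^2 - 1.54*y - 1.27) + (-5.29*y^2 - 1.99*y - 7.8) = 0.01*y^5 + 4.85*y^4 + 0.71*y^3 - 0.76*y^2 - 3.53*y - 9.07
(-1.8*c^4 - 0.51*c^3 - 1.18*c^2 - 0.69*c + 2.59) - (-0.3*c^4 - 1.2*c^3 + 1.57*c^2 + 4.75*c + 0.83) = -1.5*c^4 + 0.69*c^3 - 2.75*c^2 - 5.44*c + 1.76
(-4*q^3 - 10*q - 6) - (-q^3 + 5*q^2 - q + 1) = -3*q^3 - 5*q^2 - 9*q - 7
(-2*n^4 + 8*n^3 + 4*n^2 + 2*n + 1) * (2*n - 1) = -4*n^5 + 18*n^4 - 1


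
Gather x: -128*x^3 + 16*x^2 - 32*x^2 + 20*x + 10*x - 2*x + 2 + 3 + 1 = -128*x^3 - 16*x^2 + 28*x + 6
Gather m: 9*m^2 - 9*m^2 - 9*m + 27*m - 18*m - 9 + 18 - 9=0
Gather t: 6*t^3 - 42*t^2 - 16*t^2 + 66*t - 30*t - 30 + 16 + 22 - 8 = 6*t^3 - 58*t^2 + 36*t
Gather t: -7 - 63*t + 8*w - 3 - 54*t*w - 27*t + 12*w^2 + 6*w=t*(-54*w - 90) + 12*w^2 + 14*w - 10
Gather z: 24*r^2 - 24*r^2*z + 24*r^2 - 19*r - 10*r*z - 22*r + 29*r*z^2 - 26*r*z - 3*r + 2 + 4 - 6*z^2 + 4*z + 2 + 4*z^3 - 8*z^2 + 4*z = 48*r^2 - 44*r + 4*z^3 + z^2*(29*r - 14) + z*(-24*r^2 - 36*r + 8) + 8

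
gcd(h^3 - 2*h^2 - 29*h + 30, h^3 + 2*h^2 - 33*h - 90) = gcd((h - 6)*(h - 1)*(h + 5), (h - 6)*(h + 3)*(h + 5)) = h^2 - h - 30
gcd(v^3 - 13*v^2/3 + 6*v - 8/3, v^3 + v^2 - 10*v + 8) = v^2 - 3*v + 2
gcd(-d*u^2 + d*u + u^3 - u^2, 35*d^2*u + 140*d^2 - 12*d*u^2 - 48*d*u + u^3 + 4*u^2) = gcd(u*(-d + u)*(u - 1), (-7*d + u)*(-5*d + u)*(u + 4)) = 1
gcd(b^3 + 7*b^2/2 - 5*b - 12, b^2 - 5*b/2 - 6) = b + 3/2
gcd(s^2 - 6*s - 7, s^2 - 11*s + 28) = s - 7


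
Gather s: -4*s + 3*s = -s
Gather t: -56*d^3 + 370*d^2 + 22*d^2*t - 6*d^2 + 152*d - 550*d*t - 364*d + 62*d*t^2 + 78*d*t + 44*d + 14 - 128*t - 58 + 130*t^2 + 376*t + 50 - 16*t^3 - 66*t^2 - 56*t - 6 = -56*d^3 + 364*d^2 - 168*d - 16*t^3 + t^2*(62*d + 64) + t*(22*d^2 - 472*d + 192)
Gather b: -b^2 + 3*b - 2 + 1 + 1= -b^2 + 3*b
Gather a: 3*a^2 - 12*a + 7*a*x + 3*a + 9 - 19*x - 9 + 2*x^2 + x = 3*a^2 + a*(7*x - 9) + 2*x^2 - 18*x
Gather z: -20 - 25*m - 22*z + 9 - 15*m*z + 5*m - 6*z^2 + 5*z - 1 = -20*m - 6*z^2 + z*(-15*m - 17) - 12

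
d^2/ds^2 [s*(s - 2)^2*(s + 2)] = 12*s^2 - 12*s - 8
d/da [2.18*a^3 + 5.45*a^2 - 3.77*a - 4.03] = 6.54*a^2 + 10.9*a - 3.77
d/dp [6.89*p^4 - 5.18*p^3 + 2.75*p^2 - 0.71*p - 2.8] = 27.56*p^3 - 15.54*p^2 + 5.5*p - 0.71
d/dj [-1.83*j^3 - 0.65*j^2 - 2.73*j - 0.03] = -5.49*j^2 - 1.3*j - 2.73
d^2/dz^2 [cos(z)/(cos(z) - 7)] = 7*(sin(z)^2 - 7*cos(z) + 1)/(cos(z) - 7)^3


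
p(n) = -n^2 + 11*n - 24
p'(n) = 11 - 2*n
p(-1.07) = -36.91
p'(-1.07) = 13.14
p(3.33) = 1.54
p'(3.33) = 4.34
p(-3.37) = -72.43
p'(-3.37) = 17.74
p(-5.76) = -120.54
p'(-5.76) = 22.52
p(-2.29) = -54.43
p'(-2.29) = 15.58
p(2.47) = -2.93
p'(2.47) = 6.06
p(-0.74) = -32.69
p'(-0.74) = 12.48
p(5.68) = 6.22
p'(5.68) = -0.36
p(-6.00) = -126.00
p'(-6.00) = 23.00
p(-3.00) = -66.00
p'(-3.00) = 17.00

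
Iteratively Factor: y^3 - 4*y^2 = (y)*(y^2 - 4*y) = y*(y - 4)*(y)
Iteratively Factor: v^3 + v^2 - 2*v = (v)*(v^2 + v - 2) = v*(v - 1)*(v + 2)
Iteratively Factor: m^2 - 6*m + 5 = (m - 5)*(m - 1)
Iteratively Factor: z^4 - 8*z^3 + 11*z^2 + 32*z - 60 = (z - 5)*(z^3 - 3*z^2 - 4*z + 12) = (z - 5)*(z + 2)*(z^2 - 5*z + 6) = (z - 5)*(z - 2)*(z + 2)*(z - 3)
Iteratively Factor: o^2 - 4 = (o - 2)*(o + 2)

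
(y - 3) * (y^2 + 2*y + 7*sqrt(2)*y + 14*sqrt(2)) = y^3 - y^2 + 7*sqrt(2)*y^2 - 7*sqrt(2)*y - 6*y - 42*sqrt(2)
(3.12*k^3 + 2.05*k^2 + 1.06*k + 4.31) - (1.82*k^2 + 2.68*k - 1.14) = 3.12*k^3 + 0.23*k^2 - 1.62*k + 5.45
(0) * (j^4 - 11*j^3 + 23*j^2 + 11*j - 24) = 0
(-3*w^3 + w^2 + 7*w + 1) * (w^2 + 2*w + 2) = -3*w^5 - 5*w^4 + 3*w^3 + 17*w^2 + 16*w + 2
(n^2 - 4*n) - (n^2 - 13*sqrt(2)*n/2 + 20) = -4*n + 13*sqrt(2)*n/2 - 20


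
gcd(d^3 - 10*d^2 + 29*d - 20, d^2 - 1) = d - 1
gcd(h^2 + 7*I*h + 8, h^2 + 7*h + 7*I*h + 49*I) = 1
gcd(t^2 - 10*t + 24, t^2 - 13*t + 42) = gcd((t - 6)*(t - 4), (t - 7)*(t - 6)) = t - 6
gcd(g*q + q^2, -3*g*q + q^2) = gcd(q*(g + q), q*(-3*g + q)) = q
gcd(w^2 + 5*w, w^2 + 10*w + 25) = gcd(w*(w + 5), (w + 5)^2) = w + 5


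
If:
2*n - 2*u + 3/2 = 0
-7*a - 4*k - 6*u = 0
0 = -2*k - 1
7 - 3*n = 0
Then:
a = -33/14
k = -1/2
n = 7/3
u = 37/12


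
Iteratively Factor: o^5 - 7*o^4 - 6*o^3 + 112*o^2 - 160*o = (o)*(o^4 - 7*o^3 - 6*o^2 + 112*o - 160) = o*(o - 2)*(o^3 - 5*o^2 - 16*o + 80) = o*(o - 4)*(o - 2)*(o^2 - o - 20) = o*(o - 4)*(o - 2)*(o + 4)*(o - 5)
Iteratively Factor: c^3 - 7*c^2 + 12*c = (c)*(c^2 - 7*c + 12) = c*(c - 3)*(c - 4)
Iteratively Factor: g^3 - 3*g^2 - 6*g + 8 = (g + 2)*(g^2 - 5*g + 4) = (g - 1)*(g + 2)*(g - 4)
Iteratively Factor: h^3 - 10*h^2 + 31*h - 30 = (h - 5)*(h^2 - 5*h + 6) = (h - 5)*(h - 2)*(h - 3)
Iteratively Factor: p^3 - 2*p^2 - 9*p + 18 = (p - 3)*(p^2 + p - 6) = (p - 3)*(p - 2)*(p + 3)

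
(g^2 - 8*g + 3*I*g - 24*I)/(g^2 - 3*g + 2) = (g^2 + g*(-8 + 3*I) - 24*I)/(g^2 - 3*g + 2)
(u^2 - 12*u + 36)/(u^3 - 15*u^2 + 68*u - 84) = (u - 6)/(u^2 - 9*u + 14)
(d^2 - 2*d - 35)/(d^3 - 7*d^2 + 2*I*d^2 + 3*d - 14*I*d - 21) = (d + 5)/(d^2 + 2*I*d + 3)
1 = 1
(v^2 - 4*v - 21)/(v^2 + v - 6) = (v - 7)/(v - 2)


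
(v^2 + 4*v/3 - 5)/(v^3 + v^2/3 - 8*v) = (3*v - 5)/(v*(3*v - 8))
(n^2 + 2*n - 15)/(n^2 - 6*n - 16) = (-n^2 - 2*n + 15)/(-n^2 + 6*n + 16)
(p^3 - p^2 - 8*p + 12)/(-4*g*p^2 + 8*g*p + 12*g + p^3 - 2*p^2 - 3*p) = (-p^3 + p^2 + 8*p - 12)/(4*g*p^2 - 8*g*p - 12*g - p^3 + 2*p^2 + 3*p)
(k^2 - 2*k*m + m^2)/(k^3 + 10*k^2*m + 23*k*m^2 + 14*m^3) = (k^2 - 2*k*m + m^2)/(k^3 + 10*k^2*m + 23*k*m^2 + 14*m^3)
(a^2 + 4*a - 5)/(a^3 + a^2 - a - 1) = (a + 5)/(a^2 + 2*a + 1)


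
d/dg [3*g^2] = 6*g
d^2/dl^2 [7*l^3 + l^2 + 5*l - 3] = 42*l + 2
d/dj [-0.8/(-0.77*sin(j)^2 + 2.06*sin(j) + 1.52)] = (1.648 - 1.232*sin(j))*cos(j)/(-0.77*sin(j)^2 + 2.06*sin(j) + 1.52)^2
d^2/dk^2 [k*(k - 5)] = 2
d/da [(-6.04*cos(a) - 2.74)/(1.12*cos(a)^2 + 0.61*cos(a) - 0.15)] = (6.7648*sin(a)^2 - 6.1376*cos(a) - 9.3422)*sin(a)/(1.12*cos(a)^2 + 0.61*cos(a) - 0.15)^2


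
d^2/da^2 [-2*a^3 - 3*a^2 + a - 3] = -12*a - 6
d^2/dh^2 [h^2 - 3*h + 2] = 2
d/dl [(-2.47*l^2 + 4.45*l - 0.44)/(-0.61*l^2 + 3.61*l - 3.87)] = (-6.2022*l^2 + 18.581*l - 15.6331)/(0.3721*l^4 - 4.4042*l^3 + 17.7535*l^2 - 27.9414*l + 14.9769)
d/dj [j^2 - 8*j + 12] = 2*j - 8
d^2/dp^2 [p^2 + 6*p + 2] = 2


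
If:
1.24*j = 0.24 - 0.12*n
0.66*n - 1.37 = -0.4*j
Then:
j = -0.01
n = 2.08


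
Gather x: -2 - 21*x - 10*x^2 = -10*x^2 - 21*x - 2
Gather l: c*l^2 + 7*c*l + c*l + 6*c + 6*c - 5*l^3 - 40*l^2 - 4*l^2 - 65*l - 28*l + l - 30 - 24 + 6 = 12*c - 5*l^3 + l^2*(c - 44) + l*(8*c - 92) - 48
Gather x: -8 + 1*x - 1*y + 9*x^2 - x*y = 9*x^2 + x*(1 - y) - y - 8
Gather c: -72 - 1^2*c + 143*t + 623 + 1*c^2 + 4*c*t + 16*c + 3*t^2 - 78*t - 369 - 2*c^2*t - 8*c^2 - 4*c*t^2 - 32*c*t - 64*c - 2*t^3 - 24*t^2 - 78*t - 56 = c^2*(-2*t - 7) + c*(-4*t^2 - 28*t - 49) - 2*t^3 - 21*t^2 - 13*t + 126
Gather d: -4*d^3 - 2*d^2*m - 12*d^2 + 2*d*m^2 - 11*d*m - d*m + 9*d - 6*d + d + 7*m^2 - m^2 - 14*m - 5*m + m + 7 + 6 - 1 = -4*d^3 + d^2*(-2*m - 12) + d*(2*m^2 - 12*m + 4) + 6*m^2 - 18*m + 12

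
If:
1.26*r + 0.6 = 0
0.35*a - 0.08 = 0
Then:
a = 0.23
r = -0.48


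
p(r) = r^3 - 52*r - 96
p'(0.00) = -52.00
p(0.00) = -96.00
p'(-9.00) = 191.00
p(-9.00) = -357.00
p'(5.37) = 34.51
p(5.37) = -220.39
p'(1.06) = -48.63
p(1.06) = -149.93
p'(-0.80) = -50.08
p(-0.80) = -54.91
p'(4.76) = 15.97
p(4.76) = -235.67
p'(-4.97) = 22.10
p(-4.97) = 39.68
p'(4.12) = -1.08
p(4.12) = -240.31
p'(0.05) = -51.99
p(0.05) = -98.60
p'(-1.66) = -43.73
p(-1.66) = -14.25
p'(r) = 3*r^2 - 52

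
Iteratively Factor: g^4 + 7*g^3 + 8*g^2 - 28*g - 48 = (g + 2)*(g^3 + 5*g^2 - 2*g - 24) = (g + 2)*(g + 3)*(g^2 + 2*g - 8) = (g + 2)*(g + 3)*(g + 4)*(g - 2)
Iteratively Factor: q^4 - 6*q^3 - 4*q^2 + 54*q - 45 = (q - 3)*(q^3 - 3*q^2 - 13*q + 15) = (q - 3)*(q - 1)*(q^2 - 2*q - 15) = (q - 3)*(q - 1)*(q + 3)*(q - 5)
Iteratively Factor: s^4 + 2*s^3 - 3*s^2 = (s)*(s^3 + 2*s^2 - 3*s) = s^2*(s^2 + 2*s - 3) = s^2*(s + 3)*(s - 1)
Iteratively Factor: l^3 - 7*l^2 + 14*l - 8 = (l - 1)*(l^2 - 6*l + 8) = (l - 4)*(l - 1)*(l - 2)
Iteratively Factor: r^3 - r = (r)*(r^2 - 1) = r*(r - 1)*(r + 1)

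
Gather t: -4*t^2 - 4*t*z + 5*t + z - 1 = -4*t^2 + t*(5 - 4*z) + z - 1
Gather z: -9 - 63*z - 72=-63*z - 81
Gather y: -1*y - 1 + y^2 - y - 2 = y^2 - 2*y - 3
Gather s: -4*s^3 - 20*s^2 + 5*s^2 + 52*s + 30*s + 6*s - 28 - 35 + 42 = -4*s^3 - 15*s^2 + 88*s - 21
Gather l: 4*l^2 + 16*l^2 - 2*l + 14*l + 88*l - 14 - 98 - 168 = 20*l^2 + 100*l - 280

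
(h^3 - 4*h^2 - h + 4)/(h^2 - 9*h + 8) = (h^2 - 3*h - 4)/(h - 8)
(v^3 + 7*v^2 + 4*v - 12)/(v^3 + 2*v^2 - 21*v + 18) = (v + 2)/(v - 3)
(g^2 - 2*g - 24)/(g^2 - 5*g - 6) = (g + 4)/(g + 1)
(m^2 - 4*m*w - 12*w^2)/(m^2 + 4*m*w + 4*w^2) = (m - 6*w)/(m + 2*w)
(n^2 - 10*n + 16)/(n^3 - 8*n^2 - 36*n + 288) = (n - 2)/(n^2 - 36)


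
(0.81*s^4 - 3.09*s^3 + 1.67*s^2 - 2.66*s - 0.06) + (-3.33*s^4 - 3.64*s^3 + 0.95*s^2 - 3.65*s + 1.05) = -2.52*s^4 - 6.73*s^3 + 2.62*s^2 - 6.31*s + 0.99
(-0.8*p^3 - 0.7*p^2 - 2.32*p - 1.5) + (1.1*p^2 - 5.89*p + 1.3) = -0.8*p^3 + 0.4*p^2 - 8.21*p - 0.2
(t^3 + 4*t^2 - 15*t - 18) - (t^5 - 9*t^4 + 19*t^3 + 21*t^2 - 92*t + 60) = -t^5 + 9*t^4 - 18*t^3 - 17*t^2 + 77*t - 78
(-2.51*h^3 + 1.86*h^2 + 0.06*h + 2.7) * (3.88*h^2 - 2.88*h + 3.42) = -9.7388*h^5 + 14.4456*h^4 - 13.7082*h^3 + 16.6644*h^2 - 7.5708*h + 9.234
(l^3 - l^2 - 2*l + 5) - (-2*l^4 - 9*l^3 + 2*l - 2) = 2*l^4 + 10*l^3 - l^2 - 4*l + 7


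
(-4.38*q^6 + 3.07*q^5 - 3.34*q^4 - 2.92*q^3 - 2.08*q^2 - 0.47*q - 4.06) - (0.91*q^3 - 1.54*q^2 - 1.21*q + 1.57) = -4.38*q^6 + 3.07*q^5 - 3.34*q^4 - 3.83*q^3 - 0.54*q^2 + 0.74*q - 5.63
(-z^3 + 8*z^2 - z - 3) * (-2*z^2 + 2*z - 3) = 2*z^5 - 18*z^4 + 21*z^3 - 20*z^2 - 3*z + 9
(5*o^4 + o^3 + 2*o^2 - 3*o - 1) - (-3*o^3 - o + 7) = 5*o^4 + 4*o^3 + 2*o^2 - 2*o - 8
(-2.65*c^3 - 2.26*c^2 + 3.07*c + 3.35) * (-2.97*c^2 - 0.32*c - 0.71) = 7.8705*c^5 + 7.5602*c^4 - 6.5132*c^3 - 9.3273*c^2 - 3.2517*c - 2.3785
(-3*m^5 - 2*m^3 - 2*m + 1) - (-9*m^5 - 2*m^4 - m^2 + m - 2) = 6*m^5 + 2*m^4 - 2*m^3 + m^2 - 3*m + 3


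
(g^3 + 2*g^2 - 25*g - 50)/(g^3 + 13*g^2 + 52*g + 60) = (g - 5)/(g + 6)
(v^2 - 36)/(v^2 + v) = (v^2 - 36)/(v*(v + 1))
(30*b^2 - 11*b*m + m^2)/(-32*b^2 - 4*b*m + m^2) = (-30*b^2 + 11*b*m - m^2)/(32*b^2 + 4*b*m - m^2)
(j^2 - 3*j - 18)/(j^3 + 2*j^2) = (j^2 - 3*j - 18)/(j^2*(j + 2))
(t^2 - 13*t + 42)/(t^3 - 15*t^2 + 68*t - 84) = 1/(t - 2)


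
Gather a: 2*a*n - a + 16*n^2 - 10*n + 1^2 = a*(2*n - 1) + 16*n^2 - 10*n + 1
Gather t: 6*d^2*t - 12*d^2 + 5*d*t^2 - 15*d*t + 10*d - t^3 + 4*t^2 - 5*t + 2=-12*d^2 + 10*d - t^3 + t^2*(5*d + 4) + t*(6*d^2 - 15*d - 5) + 2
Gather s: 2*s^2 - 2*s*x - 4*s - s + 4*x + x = 2*s^2 + s*(-2*x - 5) + 5*x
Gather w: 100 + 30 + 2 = 132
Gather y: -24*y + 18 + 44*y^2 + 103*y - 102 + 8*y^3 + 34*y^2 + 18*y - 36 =8*y^3 + 78*y^2 + 97*y - 120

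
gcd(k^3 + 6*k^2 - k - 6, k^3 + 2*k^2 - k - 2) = k^2 - 1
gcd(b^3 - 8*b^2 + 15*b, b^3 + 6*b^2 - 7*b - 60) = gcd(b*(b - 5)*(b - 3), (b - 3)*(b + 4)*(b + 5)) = b - 3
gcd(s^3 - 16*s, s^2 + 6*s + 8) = s + 4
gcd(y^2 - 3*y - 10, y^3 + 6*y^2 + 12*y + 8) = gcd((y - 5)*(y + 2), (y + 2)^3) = y + 2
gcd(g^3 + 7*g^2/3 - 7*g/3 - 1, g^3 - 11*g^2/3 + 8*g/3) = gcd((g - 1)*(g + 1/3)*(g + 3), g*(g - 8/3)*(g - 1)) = g - 1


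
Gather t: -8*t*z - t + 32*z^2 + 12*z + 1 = t*(-8*z - 1) + 32*z^2 + 12*z + 1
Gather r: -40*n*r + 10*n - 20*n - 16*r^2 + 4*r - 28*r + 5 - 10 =-10*n - 16*r^2 + r*(-40*n - 24) - 5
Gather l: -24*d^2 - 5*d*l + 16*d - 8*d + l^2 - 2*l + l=-24*d^2 + 8*d + l^2 + l*(-5*d - 1)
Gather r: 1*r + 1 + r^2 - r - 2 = r^2 - 1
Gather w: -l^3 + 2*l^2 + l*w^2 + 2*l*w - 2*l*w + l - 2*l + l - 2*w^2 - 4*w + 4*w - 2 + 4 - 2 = -l^3 + 2*l^2 + w^2*(l - 2)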